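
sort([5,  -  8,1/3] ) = [-8, 1/3, 5 ] 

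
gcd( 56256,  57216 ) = 192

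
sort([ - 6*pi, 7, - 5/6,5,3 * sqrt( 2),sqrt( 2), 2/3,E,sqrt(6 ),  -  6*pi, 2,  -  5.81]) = [-6*pi,-6*pi, - 5.81,-5/6,2/3,sqrt( 2 ) , 2, sqrt(6 ),E,3 * sqrt( 2 ),5,7 ] 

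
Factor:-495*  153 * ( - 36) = 2726460 = 2^2 * 3^6*5^1*11^1*17^1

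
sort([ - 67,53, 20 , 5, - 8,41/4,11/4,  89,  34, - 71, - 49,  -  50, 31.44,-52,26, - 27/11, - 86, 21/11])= [ - 86 , - 71, - 67, - 52, - 50, - 49, - 8, - 27/11 , 21/11,11/4,5, 41/4,20,26,31.44 , 34,53,89 ]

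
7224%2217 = 573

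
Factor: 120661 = 120661^1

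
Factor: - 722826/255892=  - 2^(-1)*3^2*7^( - 1 )*19^( - 1)*37^( - 1)*3089^1=- 27801/9842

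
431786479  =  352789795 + 78996684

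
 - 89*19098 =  - 1699722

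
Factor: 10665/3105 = 23^( - 1)*79^1= 79/23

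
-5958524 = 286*( - 20834 )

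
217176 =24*9049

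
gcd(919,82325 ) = 1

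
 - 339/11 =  - 339/11 = -  30.82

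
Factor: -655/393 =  -5/3 = - 3^ (-1 ) *5^1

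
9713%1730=1063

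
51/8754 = 17/2918 = 0.01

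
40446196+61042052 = 101488248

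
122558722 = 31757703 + 90801019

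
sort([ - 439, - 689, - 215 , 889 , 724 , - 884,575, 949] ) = [ - 884,-689,-439, -215, 575, 724,889, 949 ]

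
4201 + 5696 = 9897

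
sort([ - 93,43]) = [- 93,  43]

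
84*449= 37716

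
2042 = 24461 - 22419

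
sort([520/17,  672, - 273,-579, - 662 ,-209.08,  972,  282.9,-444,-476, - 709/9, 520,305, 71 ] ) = [ - 662,-579, - 476, - 444, - 273, - 209.08,-709/9,520/17,71,282.9,305, 520, 672,  972 ] 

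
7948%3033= 1882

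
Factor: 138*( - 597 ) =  - 82386 = - 2^1 * 3^2 *23^1 * 199^1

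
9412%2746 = 1174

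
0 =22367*0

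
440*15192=6684480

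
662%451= 211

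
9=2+7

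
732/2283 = 244/761= 0.32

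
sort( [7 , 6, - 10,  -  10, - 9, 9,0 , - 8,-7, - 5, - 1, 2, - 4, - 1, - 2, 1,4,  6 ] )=[ - 10, - 10,  -  9, - 8, - 7, - 5, - 4, - 2, - 1, - 1,  0 , 1, 2, 4, 6,6,  7,9]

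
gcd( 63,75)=3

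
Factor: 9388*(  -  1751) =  - 16438388  =  - 2^2*17^1*103^1* 2347^1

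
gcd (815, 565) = 5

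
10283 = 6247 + 4036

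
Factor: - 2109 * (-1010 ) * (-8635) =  - 2^1* 3^1*5^2 * 11^1* 19^1*37^1 * 101^1*157^1  =  - 18393327150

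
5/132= 5/132  =  0.04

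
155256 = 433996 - 278740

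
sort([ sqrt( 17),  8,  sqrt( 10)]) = [ sqrt( 10) , sqrt( 17 ), 8]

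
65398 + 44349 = 109747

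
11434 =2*5717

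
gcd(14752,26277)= 461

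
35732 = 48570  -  12838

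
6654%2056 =486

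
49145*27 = 1326915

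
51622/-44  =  -1174+17/22 = - 1173.23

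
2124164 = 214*9926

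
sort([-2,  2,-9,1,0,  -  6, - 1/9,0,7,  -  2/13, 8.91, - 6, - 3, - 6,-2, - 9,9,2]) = [ - 9,  -  9, -6,-6,-6,-3, - 2 ,- 2, - 2/13,  -  1/9,0,0, 1, 2, 2,  7 , 8.91,9]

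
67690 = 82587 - 14897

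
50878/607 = 83 + 497/607 = 83.82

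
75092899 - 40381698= 34711201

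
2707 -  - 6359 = 9066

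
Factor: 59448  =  2^3*3^1*2477^1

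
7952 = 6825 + 1127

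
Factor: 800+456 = 2^3*157^1 = 1256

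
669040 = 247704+421336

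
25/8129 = 25/8129 =0.00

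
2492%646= 554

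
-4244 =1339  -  5583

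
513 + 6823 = 7336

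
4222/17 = 248 + 6/17 = 248.35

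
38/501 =38/501 = 0.08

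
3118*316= 985288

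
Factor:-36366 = -2^1*3^1*11^1  *  19^1* 29^1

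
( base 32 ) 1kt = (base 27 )28j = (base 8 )3235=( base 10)1693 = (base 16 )69d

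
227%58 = 53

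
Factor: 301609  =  7^1*11^1*3917^1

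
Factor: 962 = 2^1*13^1*37^1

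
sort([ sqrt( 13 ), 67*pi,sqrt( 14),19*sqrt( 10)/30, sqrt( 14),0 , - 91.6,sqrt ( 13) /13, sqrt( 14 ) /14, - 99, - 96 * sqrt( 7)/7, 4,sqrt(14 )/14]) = [  -  99,- 91.6, - 96*sqrt( 7)/7, 0, sqrt(14 ) /14,sqrt ( 14)/14, sqrt( 13 )/13,19 *sqrt(10)/30, sqrt ( 13),sqrt (14),sqrt( 14),4, 67* pi]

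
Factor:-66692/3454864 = -16673/863716 = -  2^(  -  2)*7^(  -  1)*109^( - 1)*283^( - 1 )*16673^1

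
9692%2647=1751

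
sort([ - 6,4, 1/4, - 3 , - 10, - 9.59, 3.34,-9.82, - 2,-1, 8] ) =[ - 10, - 9.82, - 9.59, - 6, - 3, - 2,-1, 1/4, 3.34  ,  4,8]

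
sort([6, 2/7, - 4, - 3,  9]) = [ - 4, - 3, 2/7, 6,  9]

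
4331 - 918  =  3413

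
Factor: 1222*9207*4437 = 2^1*3^5 * 11^1 * 13^1 * 17^1*29^1 * 31^1 * 47^1 = 49920482898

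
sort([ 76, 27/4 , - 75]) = [ - 75,27/4,76]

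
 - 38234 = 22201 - 60435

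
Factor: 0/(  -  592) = 0^1 =0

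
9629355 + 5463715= 15093070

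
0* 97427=0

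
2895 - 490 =2405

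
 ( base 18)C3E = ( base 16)f74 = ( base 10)3956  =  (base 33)3kt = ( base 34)3EC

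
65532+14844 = 80376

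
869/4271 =869/4271 = 0.20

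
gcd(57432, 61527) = 3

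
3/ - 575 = - 1+572/575  =  -0.01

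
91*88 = 8008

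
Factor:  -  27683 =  - 19^1 * 31^1*47^1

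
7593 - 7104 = 489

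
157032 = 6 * 26172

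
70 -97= - 27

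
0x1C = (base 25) 13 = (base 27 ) 11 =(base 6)44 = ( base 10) 28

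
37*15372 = 568764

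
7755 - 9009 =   -  1254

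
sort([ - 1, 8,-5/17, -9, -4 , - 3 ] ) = [ - 9, -4, - 3, - 1, - 5/17,8] 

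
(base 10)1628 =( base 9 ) 2208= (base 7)4514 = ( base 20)418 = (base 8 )3134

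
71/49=71/49 = 1.45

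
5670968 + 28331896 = 34002864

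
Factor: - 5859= - 3^3*7^1*31^1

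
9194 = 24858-15664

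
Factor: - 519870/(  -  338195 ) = 2^1*3^1 * 11^( - 2)*31^1= 186/121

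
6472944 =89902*72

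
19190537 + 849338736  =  868529273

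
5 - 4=1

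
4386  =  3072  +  1314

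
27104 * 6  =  162624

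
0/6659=0 = 0.00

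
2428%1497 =931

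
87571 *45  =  3940695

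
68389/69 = 991 + 10/69 = 991.14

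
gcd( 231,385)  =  77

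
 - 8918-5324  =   - 14242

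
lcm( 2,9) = 18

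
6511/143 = 45 + 76/143 = 45.53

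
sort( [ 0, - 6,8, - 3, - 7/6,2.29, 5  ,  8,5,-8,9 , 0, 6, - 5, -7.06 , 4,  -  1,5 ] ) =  [ - 8,-7.06,-6, - 5, - 3,  -  7/6,-1, 0,0,2.29, 4 , 5,5,5, 6, 8,  8 , 9 ] 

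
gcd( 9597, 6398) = 3199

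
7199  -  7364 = -165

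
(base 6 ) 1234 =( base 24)cm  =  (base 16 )136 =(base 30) AA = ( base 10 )310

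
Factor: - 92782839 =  - 3^1*137^1*225749^1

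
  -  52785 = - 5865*9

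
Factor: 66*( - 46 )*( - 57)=2^2*3^2*11^1*19^1*23^1 = 173052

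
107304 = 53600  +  53704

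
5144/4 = 1286 = 1286.00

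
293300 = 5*58660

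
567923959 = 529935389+37988570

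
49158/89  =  49158/89= 552.34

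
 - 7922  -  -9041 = 1119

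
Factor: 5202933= 3^1 * 1734311^1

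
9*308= 2772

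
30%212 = 30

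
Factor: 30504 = 2^3*3^1*31^1 * 41^1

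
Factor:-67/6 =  - 2^ (-1)*3^( - 1)*67^1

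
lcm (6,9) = 18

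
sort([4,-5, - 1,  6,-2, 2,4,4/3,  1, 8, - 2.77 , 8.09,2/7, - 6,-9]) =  [ - 9, - 6,-5,-2.77,-2, - 1, 2/7, 1, 4/3, 2,4, 4,  6, 8,8.09] 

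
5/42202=5/42202 = 0.00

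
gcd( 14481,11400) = 3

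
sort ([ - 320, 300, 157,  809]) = [-320, 157, 300, 809]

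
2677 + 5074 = 7751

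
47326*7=331282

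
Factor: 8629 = 8629^1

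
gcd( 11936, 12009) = 1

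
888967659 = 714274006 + 174693653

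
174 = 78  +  96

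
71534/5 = 71534/5  =  14306.80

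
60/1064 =15/266 = 0.06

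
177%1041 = 177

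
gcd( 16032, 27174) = 6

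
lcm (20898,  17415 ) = 104490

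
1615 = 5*323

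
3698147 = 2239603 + 1458544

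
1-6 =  - 5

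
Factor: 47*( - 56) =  -2^3 * 7^1*47^1=-2632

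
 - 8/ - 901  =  8/901 =0.01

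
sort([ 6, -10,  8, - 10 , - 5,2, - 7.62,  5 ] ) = [ - 10,-10, - 7.62,  -  5,2, 5, 6,8 ]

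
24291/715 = 33 + 696/715 = 33.97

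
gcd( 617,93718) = 1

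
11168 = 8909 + 2259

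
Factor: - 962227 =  - 7^1*101^1*1361^1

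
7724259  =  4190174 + 3534085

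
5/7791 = 5/7791 = 0.00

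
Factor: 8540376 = 2^3*3^1*13^1*31^1*883^1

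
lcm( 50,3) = 150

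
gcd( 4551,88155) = 3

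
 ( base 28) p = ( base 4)121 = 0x19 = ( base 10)25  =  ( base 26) p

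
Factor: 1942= 2^1*971^1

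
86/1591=2/37=0.05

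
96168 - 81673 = 14495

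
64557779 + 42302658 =106860437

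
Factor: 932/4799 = 2^2*233^1*4799^( - 1)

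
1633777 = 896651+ 737126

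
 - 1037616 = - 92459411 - - 91421795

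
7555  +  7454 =15009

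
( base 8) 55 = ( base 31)1E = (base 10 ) 45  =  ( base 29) 1g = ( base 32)1D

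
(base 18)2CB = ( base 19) 281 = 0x36b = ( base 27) 15b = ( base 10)875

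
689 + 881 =1570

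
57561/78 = 737+25/26 = 737.96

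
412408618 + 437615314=850023932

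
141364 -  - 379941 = 521305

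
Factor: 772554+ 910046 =1682600 = 2^3 * 5^2*47^1*179^1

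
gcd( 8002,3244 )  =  2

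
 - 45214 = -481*94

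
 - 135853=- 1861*73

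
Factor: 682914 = 2^1*3^1*113819^1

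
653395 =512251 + 141144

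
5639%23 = 4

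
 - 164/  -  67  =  164/67 = 2.45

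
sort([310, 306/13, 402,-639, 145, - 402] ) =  [ - 639,-402, 306/13,145,  310, 402 ] 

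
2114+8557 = 10671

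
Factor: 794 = 2^1*397^1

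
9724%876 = 88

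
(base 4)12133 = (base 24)H7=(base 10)415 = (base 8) 637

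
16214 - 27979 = - 11765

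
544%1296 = 544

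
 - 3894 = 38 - 3932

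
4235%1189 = 668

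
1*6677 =6677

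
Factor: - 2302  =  -2^1*1151^1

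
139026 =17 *8178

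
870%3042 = 870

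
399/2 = 399/2 = 199.50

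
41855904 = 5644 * 7416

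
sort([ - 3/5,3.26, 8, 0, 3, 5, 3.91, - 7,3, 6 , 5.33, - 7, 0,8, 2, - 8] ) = [- 8, - 7  ,  -  7, - 3/5,0, 0, 2, 3,3, 3.26, 3.91,5, 5.33,6  ,  8, 8]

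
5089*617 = 3139913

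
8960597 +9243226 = 18203823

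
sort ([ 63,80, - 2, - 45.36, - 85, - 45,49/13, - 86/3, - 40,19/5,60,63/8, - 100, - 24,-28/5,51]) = [ - 100,-85, - 45.36 , - 45, - 40,- 86/3, - 24, - 28/5, - 2,49/13, 19/5, 63/8,51, 60,63, 80]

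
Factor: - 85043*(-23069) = 1961856967 = 7^1* 17^1*23^1*59^1 * 12149^1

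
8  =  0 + 8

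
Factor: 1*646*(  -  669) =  - 432174= -2^1 * 3^1*17^1*19^1*223^1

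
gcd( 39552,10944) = 192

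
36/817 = 36/817 = 0.04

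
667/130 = 5 + 17/130 = 5.13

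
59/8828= 59/8828  =  0.01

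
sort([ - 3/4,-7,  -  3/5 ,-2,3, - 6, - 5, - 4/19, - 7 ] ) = [ - 7, - 7, - 6 ,  -  5, -2, - 3/4, - 3/5, - 4/19, 3 ]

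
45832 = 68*674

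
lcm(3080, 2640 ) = 18480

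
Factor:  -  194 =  - 2^1*97^1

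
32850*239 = 7851150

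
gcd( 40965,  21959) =1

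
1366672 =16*85417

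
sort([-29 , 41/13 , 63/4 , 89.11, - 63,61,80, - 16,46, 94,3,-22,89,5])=[ - 63, - 29 , - 22, - 16,3,41/13,5, 63/4,46, 61,80,89, 89.11,94 ] 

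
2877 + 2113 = 4990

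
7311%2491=2329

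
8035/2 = 4017  +  1/2 = 4017.50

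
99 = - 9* ( - 11)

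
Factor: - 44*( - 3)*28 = 2^4*3^1*7^1*11^1 = 3696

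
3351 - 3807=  - 456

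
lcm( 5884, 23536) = 23536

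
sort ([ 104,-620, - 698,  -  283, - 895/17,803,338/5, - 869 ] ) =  [  -  869,-698, - 620, - 283,-895/17,338/5, 104, 803]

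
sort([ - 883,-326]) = [ - 883, - 326]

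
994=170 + 824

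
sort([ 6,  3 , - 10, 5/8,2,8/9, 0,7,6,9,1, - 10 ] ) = [- 10, - 10, 0, 5/8,8/9, 1,2,  3, 6,6, 7,9]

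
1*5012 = 5012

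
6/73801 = 6/73801 = 0.00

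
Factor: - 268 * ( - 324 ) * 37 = 2^4*3^4*37^1*67^1 = 3212784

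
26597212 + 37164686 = 63761898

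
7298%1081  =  812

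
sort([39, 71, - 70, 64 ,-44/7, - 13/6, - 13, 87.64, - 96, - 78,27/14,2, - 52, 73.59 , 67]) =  [ - 96, - 78, - 70, - 52, - 13, - 44/7, - 13/6, 27/14, 2,39, 64, 67, 71, 73.59,87.64]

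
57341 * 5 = 286705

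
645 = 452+193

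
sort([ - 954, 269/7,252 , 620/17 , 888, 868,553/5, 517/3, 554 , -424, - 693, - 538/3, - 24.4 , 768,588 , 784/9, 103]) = [ - 954,  -  693, - 424, - 538/3 ,-24.4, 620/17,269/7,  784/9,103,553/5, 517/3,252 , 554,588,768, 868, 888 ] 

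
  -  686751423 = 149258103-836009526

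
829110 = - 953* ( - 870) 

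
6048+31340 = 37388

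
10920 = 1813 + 9107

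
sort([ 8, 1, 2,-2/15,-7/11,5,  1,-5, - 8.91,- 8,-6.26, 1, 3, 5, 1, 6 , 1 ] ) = [-8.91,-8,-6.26, - 5, - 7/11,-2/15, 1,1 , 1, 1,1, 2, 3  ,  5, 5,  6 , 8 ] 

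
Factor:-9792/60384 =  - 2^1*3^1*37^( - 1 ) =- 6/37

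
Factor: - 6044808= - 2^3*3^1 * 7^1*11^1*3271^1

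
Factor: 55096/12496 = 97/22=2^(-1)*11^( - 1)*97^1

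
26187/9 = 2909+2/3= 2909.67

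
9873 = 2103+7770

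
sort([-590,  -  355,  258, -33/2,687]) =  [ - 590, -355, -33/2, 258,687 ] 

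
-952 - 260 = -1212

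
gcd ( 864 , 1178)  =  2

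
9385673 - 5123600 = 4262073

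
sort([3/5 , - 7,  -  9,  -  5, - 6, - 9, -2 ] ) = [ - 9,-9, - 7, - 6 ,-5, - 2,3/5 ]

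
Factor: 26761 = 7^1*3823^1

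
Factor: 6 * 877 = 2^1*3^1*877^1 = 5262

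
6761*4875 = 32959875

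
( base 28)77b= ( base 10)5695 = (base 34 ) 4vh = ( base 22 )bgj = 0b1011000111111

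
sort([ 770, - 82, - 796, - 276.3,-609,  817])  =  [-796, - 609, - 276.3, - 82,770,  817] 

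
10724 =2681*4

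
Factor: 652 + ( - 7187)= - 6535  =  - 5^1*1307^1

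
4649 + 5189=9838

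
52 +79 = 131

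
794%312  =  170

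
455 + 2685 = 3140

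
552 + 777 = 1329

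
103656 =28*3702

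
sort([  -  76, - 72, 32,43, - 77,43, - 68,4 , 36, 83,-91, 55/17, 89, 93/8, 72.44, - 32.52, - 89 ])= [ - 91, - 89,- 77 , - 76, - 72,  -  68,-32.52, 55/17, 4, 93/8, 32, 36,43,43, 72.44, 83,  89]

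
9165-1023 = 8142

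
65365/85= 769 =769.00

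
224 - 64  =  160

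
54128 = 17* 3184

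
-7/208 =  - 7/208 =-  0.03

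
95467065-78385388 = 17081677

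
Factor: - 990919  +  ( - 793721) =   -  2^6*3^1*5^1*  11^1*13^2 =- 1784640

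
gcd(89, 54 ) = 1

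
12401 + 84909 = 97310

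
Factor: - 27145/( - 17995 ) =89/59 = 59^ ( - 1)*89^1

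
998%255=233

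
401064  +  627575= 1028639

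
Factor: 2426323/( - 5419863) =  - 3^( - 2) * 101^1*131^ ( -1)  *4597^( - 1)*24023^1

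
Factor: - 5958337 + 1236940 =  - 4721397 =- 3^1*1573799^1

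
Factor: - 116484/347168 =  - 2^(-3 )*3^1*17^1*19^ ( - 1 ) = - 51/152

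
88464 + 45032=133496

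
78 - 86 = -8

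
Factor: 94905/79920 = 2^( -4)*19^1 = 19/16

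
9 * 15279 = 137511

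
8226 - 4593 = 3633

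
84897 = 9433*9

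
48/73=48/73 = 0.66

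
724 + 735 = 1459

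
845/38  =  845/38 = 22.24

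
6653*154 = 1024562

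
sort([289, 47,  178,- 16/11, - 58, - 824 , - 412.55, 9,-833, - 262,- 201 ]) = [ - 833,-824, - 412.55,-262, - 201, - 58, - 16/11,  9,47,178 , 289 ]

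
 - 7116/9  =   - 2372/3 =-790.67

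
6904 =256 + 6648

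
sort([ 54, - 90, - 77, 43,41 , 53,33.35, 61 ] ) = [ - 90, - 77, 33.35,41,43,53,  54 , 61 ]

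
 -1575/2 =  - 788  +  1/2 =- 787.50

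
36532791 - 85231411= - 48698620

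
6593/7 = 941 + 6/7= 941.86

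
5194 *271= 1407574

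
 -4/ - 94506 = 2/47253 = 0.00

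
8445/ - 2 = -8445/2=- 4222.50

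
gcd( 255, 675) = 15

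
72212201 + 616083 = 72828284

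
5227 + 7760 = 12987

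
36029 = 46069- 10040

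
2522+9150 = 11672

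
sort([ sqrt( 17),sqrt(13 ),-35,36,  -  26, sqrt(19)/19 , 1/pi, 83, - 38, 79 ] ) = [ - 38, - 35, - 26,sqrt( 19)/19,1/pi,sqrt(13),sqrt(17), 36,79,83 ]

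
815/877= 815/877= 0.93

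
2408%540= 248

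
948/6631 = 948/6631=0.14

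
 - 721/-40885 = 721/40885  =  0.02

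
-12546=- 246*51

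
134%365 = 134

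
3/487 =3/487  =  0.01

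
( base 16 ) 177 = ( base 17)151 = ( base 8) 567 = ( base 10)375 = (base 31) c3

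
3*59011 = 177033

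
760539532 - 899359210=-138819678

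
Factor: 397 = 397^1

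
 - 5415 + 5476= 61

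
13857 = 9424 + 4433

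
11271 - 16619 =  - 5348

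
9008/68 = 2252/17   =  132.47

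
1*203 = 203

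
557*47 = 26179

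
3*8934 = 26802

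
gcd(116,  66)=2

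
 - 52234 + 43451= - 8783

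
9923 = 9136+787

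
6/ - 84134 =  - 3/42067 = - 0.00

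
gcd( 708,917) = 1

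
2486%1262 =1224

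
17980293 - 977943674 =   -  959963381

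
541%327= 214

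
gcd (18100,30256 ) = 4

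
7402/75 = 7402/75  =  98.69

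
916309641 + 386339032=1302648673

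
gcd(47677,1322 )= 1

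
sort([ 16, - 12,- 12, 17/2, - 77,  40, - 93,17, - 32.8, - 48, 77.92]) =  [ - 93, - 77, - 48,-32.8, - 12,-12,17/2, 16,  17, 40, 77.92] 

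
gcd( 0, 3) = 3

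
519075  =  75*6921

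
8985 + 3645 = 12630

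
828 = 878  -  50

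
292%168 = 124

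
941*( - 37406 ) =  - 35199046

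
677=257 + 420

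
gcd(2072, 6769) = 7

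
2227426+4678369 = 6905795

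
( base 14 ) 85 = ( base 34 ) 3F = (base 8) 165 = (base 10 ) 117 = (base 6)313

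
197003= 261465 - 64462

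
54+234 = 288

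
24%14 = 10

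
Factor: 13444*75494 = 2^3*3361^1 * 37747^1 = 1014941336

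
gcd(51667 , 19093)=61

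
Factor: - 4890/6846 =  - 5^1*7^ ( - 1 ) = -5/7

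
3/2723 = 3/2723 = 0.00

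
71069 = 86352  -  15283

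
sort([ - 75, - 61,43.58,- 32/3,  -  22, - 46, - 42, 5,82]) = [  -  75,-61, - 46, - 42, - 22, - 32/3,5, 43.58, 82]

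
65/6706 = 65/6706 = 0.01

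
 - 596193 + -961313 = - 1557506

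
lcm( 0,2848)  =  0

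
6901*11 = 75911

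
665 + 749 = 1414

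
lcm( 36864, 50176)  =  1806336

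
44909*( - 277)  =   - 12439793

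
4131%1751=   629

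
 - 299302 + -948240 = -1247542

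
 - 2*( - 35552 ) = 71104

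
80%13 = 2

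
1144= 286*4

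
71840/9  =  71840/9 =7982.22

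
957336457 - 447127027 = 510209430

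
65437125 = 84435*775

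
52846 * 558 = 29488068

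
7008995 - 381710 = 6627285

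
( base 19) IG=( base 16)166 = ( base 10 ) 358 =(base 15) 18D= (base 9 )437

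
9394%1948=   1602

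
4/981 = 4/981 = 0.00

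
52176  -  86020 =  - 33844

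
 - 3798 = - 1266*3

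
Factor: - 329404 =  - 2^2*82351^1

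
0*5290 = 0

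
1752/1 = 1752=1752.00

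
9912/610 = 16 + 76/305 = 16.25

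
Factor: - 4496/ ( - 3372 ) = 4/3 = 2^2*3^( - 1 ) 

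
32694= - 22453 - -55147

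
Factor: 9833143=53^1*185531^1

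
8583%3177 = 2229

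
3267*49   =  160083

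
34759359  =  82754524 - 47995165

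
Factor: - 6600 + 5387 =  - 1213^1 = - 1213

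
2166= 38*57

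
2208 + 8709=10917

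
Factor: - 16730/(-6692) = 2^(  -  1 )*5^1 = 5/2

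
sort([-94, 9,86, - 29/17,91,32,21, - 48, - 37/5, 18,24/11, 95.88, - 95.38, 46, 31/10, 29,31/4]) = [ - 95.38, - 94 , - 48, - 37/5, - 29/17, 24/11, 31/10,31/4, 9,  18,  21, 29,32,46 , 86, 91,95.88]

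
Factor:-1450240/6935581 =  - 2^8*5^1* 11^1*23^(  -  1)*103^1*151^( - 1)*1997^(-1 ) 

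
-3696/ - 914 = 4 +20/457 = 4.04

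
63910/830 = 77  =  77.00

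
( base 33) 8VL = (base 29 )BHC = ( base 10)9756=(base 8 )23034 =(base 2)10011000011100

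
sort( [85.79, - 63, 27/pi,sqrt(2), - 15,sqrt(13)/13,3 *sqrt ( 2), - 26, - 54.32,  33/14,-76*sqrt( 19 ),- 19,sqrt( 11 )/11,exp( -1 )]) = [  -  76  *sqrt( 19), - 63,-54.32,-26, - 19,  -  15,sqrt(13)/13,sqrt ( 11)/11,exp ( - 1),sqrt(2),33/14, 3*sqrt ( 2 ),27/pi,85.79]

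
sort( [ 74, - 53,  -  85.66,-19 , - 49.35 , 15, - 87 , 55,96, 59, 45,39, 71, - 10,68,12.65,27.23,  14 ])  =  [ - 87,-85.66, - 53,  -  49.35, - 19, - 10,12.65, 14, 15 , 27.23,39,45,55,59, 68,71,  74 , 96] 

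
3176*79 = 250904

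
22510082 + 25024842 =47534924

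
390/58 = 6 + 21/29 = 6.72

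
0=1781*0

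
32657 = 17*1921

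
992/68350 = 496/34175  =  0.01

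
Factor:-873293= - 873293^1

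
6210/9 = 690 = 690.00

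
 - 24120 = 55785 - 79905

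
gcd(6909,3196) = 47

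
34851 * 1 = 34851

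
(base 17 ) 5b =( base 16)60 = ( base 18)56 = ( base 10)96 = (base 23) 44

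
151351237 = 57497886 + 93853351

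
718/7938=359/3969 = 0.09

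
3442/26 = 132 + 5/13 = 132.38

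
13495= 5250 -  - 8245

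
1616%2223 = 1616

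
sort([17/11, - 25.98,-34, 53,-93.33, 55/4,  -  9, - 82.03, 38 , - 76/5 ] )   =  [  -  93.33, - 82.03, - 34 , - 25.98,-76/5,-9, 17/11, 55/4, 38,53]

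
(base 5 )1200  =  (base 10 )175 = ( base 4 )2233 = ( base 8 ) 257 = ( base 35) 50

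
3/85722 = 1/28574 = 0.00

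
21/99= 7/33 = 0.21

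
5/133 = 5/133 = 0.04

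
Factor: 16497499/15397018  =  2^( - 1)*7^( - 1)*13^(-1 ) * 31^ (-1 )*2729^( - 1 ) * 2999^1*5501^1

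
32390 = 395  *82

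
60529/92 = 60529/92 =657.92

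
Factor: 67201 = 17^1*59^1*67^1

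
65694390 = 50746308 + 14948082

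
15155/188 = 15155/188 = 80.61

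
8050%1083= 469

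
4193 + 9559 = 13752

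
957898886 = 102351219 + 855547667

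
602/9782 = 301/4891 = 0.06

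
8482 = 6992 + 1490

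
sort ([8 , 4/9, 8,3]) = [ 4/9,3 , 8, 8]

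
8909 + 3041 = 11950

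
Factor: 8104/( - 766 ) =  - 2^2*383^ (  -  1)*1013^1= - 4052/383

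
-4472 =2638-7110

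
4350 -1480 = 2870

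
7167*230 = 1648410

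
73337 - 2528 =70809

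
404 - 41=363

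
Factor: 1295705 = 5^1 * 19^1 * 23^1*593^1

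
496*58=28768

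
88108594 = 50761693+37346901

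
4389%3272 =1117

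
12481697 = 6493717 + 5987980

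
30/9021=10/3007 =0.00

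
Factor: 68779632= 2^4*3^1 *41^1 * 34949^1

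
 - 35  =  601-636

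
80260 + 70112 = 150372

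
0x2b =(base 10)43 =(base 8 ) 53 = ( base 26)1H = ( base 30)1d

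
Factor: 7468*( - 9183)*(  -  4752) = 325885716288 = 2^6*3^4*11^1*1867^1*3061^1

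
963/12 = 80 + 1/4 = 80.25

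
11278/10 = 1127 + 4/5 =1127.80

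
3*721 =2163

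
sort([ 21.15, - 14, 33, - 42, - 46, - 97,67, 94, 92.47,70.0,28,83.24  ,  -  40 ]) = [  -  97, - 46, - 42, - 40,  -  14, 21.15, 28,33, 67,70.0, 83.24, 92.47,94 ]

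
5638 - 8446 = -2808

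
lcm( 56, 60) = 840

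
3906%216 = 18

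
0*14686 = 0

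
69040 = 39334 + 29706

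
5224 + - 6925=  - 1701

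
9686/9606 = 1 + 40/4803 = 1.01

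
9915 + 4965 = 14880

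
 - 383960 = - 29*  13240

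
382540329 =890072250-507531921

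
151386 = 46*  3291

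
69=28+41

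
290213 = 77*3769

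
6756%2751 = 1254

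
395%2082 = 395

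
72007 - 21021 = 50986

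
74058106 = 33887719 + 40170387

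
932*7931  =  7391692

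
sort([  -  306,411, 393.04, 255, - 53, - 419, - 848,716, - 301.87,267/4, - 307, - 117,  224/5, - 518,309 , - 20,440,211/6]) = [-848, - 518, -419, - 307,  -  306,-301.87,- 117,-53, - 20,211/6,224/5,267/4, 255,309,  393.04, 411, 440, 716] 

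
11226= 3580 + 7646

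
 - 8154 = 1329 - 9483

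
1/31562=1/31562 = 0.00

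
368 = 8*46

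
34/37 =34/37 = 0.92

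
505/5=101 = 101.00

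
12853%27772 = 12853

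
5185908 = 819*6332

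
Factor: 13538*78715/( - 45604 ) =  - 2^( - 1 )*5^1*7^2 *173^1*877^ ( - 1)*967^1  =  -40986295/1754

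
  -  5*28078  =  -140390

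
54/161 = 54/161  =  0.34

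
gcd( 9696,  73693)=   1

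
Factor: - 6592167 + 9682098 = 3089931 = 3^1*13^1*79229^1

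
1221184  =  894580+326604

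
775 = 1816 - 1041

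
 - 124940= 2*( - 62470)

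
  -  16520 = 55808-72328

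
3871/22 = 3871/22 = 175.95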